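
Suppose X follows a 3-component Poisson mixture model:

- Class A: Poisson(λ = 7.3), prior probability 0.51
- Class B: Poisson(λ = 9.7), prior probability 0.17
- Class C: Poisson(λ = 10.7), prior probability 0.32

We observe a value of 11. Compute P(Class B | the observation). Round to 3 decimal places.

Posterior ∝ prior × likelihood, so P(k | x) ∝ π_k f_k(x); normalise over all components.
Component likelihoods at x = 11:
  f_A = 0.0530941
  f_B = 0.109819
  f_C = 0.118882
Prior × likelihood for each component:
  π_A·f_A = 0.51 × 0.0530941 = 0.027078
  π_B·f_B = 0.17 × 0.109819 = 0.0186692
  π_C·f_C = 0.32 × 0.118882 = 0.0380421
Normaliser: 0.027078 + 0.0186692 + 0.0380421 = 0.0837893
Responsibility of Class B: 0.0186692 / 0.0837893 ≈ 0.223

0.223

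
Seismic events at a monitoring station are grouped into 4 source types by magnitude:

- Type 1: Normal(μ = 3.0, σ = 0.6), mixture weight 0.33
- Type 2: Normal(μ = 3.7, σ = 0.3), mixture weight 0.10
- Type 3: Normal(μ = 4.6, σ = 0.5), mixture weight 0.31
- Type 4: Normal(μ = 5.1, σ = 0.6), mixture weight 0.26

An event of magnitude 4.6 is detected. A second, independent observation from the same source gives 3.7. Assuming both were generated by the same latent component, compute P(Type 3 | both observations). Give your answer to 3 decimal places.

P(component k | x) = P(Z=k)·f_k(x) / marginal(x), where marginal(x) = Σ_j P(Z=j)·f_j(x).
Since both observations come from the same component, the likelihood for component k is f_k(x₁)·f_k(x₂).
  p_1 = [0.0189933] × [0.336664] = 0.00639437
  p_2 = [0.0147728] × [1.32981] = 0.019645
  p_3 = [0.797885] × [0.1579] = 0.125986
  p_4 = [0.469853] × [0.0437031] = 0.0205341
Multiply by the mixture weights:
  P(Z=1)·p_1 = 0.33 × 0.00639437 = 0.00211014
  P(Z=2)·p_2 = 0.10 × 0.019645 = 0.0019645
  P(Z=3)·p_3 = 0.31 × 0.125986 = 0.0390557
  P(Z=4)·p_4 = 0.26 × 0.0205341 = 0.00533886
Denominator: 0.00211014 + 0.0019645 + 0.0390557 + 0.00533886 = 0.0484692
P(Type 3 | x) = 0.0390557 / 0.0484692 ≈ 0.806

0.806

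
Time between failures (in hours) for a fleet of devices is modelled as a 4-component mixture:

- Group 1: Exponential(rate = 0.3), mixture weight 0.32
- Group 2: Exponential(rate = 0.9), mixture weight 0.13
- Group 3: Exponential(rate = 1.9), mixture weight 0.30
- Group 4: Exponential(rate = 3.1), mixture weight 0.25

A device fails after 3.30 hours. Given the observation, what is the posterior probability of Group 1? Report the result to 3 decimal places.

0.834

By Bayes' theorem, P(k | x) = w_k f_k(x) / Σ_j w_j f_j(x).
Component likelihoods at x = 3.30 hours:
  L_1 = 0.111473
  L_2 = 0.046173
  L_3 = 0.00359523
  L_4 = 0.000111822
Unnormalised posteriors:
  w_1·L_1 = 0.32 × 0.111473 = 0.0356714
  w_2·L_2 = 0.13 × 0.046173 = 0.00600249
  w_3·L_3 = 0.30 × 0.00359523 = 0.00107857
  w_4·L_4 = 0.25 × 0.000111822 = 2.79556e-05
Normaliser: 0.0356714 + 0.00600249 + 0.00107857 + 2.79556e-05 = 0.0427804
Responsibility of Group 1: 0.0356714 / 0.0427804 ≈ 0.834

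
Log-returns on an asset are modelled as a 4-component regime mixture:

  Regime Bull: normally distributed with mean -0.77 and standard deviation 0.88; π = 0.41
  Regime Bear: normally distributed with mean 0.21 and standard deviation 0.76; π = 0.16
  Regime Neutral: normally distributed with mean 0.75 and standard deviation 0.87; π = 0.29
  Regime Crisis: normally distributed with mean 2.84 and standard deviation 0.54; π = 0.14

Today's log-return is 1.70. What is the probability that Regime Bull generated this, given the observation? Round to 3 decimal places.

0.036

By Bayes' theorem, P(k | x) = w_k f_k(x) / Σ_j w_j f_j(x).
Evaluate each component's likelihood at the observed value:
  f_Bull = 0.00882454
  f_Bear = 0.0768167
  f_Neutral = 0.252623
  f_Crisis = 0.0795677
Unnormalised posteriors:
  w_Bull·f_Bull = 0.41 × 0.00882454 = 0.00361806
  w_Bear·f_Bear = 0.16 × 0.0768167 = 0.0122907
  w_Neutral·f_Neutral = 0.29 × 0.252623 = 0.0732606
  w_Crisis·f_Crisis = 0.14 × 0.0795677 = 0.0111395
Sum: 0.00361806 + 0.0122907 + 0.0732606 + 0.0111395 = 0.100309
Responsibility of Regime Bull: 0.00361806 / 0.100309 ≈ 0.036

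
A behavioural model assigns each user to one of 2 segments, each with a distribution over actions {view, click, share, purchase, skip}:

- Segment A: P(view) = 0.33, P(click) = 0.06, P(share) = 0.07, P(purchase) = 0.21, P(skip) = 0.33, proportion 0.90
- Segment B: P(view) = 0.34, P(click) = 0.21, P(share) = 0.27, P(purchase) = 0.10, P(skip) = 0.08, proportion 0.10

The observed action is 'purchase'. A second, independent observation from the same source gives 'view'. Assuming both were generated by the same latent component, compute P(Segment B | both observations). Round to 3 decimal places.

Posterior ∝ prior × likelihood, so P(k | x) ∝ π_k f_k(x); normalise over all components.
Since both observations come from the same component, the likelihood for component k is f_k(x₁)·f_k(x₂).
  f_A = [P(purchase | comp) = 0.21] × [0.33] = 0.0693
  f_B = [P(purchase | comp) = 0.10] × [0.34] = 0.034
Multiply by the mixture weights:
  π_A·f_A = 0.90 × 0.0693 = 0.06237
  π_B·f_B = 0.10 × 0.034 = 0.0034
Normaliser: 0.06237 + 0.0034 = 0.06577
Responsibility of Segment B: 0.0034 / 0.06577 ≈ 0.052

0.052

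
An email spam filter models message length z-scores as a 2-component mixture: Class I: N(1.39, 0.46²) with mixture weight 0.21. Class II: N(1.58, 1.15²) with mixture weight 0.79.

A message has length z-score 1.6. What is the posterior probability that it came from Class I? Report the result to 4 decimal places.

0.3746

P(component k | x) = w_k·f_k(x) / marginal(x), where marginal(x) = Σ_j w_j·f_j(x).
Normal densities:
  f_I = (1/(0.46·√(2π)))·exp(−(1.6−1.39)²/(2·0.46²)) = 0.867266·exp(-0.10421) = 0.781441
  f_II = (1/(1.15·√(2π)))·exp(−(1.6−1.58)²/(2·1.15²)) = 0.346906·exp(-0.00015) = 0.346854
Prior × likelihood for each component:
  w_I·f_I = 0.21 × 0.781441 = 0.164103
  w_II·f_II = 0.79 × 0.346854 = 0.274015
Normaliser: 0.164103 + 0.274015 = 0.438117
Responsibility of Class I: 0.164103 / 0.438117 ≈ 0.3746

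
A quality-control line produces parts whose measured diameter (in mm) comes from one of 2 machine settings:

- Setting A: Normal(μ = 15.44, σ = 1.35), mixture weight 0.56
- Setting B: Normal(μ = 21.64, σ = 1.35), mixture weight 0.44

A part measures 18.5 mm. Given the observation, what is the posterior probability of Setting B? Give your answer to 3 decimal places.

0.407

The responsibility of component k is P(Z=k) f_k(x) divided by Σ_j P(Z=j) f_j(x).
Component likelihoods at x = 18.5 mm:
  f_A = (1/(1.35·√(2π)))·exp(−(18.5−15.44)²/(2·1.35²)) = 0.295513·exp(-2.56889) = 0.0226424
  f_B = (1/(1.35·√(2π)))·exp(−(18.5−21.64)²/(2·1.35²)) = 0.295513·exp(-2.70497) = 0.0197617
Unnormalised posteriors:
  P(Z=A)·f_A = 0.56 × 0.0226424 = 0.0126797
  P(Z=B)·f_B = 0.44 × 0.0197617 = 0.00869515
Sum: 0.0126797 + 0.00869515 = 0.0213749
P(Setting B | x) = 0.00869515 / 0.0213749 ≈ 0.407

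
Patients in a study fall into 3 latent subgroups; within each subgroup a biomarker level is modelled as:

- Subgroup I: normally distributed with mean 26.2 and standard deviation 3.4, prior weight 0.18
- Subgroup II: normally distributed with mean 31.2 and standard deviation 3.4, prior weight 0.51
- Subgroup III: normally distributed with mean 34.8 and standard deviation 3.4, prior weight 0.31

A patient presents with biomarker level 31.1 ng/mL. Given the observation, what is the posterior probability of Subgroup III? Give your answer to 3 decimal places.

0.230

P(component k | x) = w_k·f_k(x) / marginal(x), where marginal(x) = Σ_j w_j·f_j(x).
Normal densities:
  L_I = (1/(3.4·√(2π)))·exp(−(31.1−26.2)²/(2·3.4²)) = 0.117336·exp(-1.03849) = 0.0415354
  L_II = (1/(3.4·√(2π)))·exp(−(31.1−31.2)²/(2·3.4²)) = 0.117336·exp(-0.00043) = 0.117285
  L_III = (1/(3.4·√(2π)))·exp(−(31.1−34.8)²/(2·3.4²)) = 0.117336·exp(-0.59213) = 0.0649043
Multiply by the mixture weights:
  w_I·L_I = 0.18 × 0.0415354 = 0.00747638
  w_II·L_II = 0.51 × 0.117285 = 0.0598155
  w_III·L_III = 0.31 × 0.0649043 = 0.0201203
Sum: 0.00747638 + 0.0598155 + 0.0201203 = 0.0874122
P(Subgroup III | the observation) ≈ 0.230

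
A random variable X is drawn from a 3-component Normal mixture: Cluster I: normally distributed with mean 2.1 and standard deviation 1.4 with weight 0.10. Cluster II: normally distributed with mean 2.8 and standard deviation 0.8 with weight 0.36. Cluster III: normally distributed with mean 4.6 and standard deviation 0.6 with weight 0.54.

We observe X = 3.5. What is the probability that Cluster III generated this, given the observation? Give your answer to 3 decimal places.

0.324

By Bayes' theorem, P(k | x) = π_k f_k(x) / Σ_j π_j f_j(x).
Component likelihoods at x = 3.5:
  p_I = (1/(1.4·√(2π)))·exp(−(3.5−2.1)²/(2·1.4²)) = 0.284959·exp(-0.50000) = 0.172836
  p_II = (1/(0.8·√(2π)))·exp(−(3.5−2.8)²/(2·0.8²)) = 0.498678·exp(-0.38281) = 0.340069
  p_III = (1/(0.6·√(2π)))·exp(−(3.5−4.6)²/(2·0.6²)) = 0.664904·exp(-1.68056) = 0.123852
Prior × likelihood for each component:
  π_I·p_I = 0.10 × 0.172836 = 0.0172836
  π_II·p_II = 0.36 × 0.340069 = 0.122425
  π_III·p_III = 0.54 × 0.123852 = 0.06688
Marginal: 0.0172836 + 0.122425 + 0.06688 = 0.206588
So the posterior for Cluster III is 0.06688 / 0.206588 ≈ 0.324.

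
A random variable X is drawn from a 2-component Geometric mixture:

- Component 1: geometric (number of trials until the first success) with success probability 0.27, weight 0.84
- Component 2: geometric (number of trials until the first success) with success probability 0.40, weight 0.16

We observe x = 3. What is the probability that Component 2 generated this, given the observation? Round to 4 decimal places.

The responsibility of component k is π_k f_k(x) divided by Σ_j π_j f_j(x).
Evaluate each component's likelihood at the observed value:
  p_1 = 0.143883
  p_2 = 0.144
Unnormalised posteriors:
  π_1·p_1 = 0.84 × 0.143883 = 0.120862
  π_2·p_2 = 0.16 × 0.144 = 0.02304
Normaliser: 0.120862 + 0.02304 = 0.143902
So the posterior for Component 2 is 0.02304 / 0.143902 ≈ 0.1601.

0.1601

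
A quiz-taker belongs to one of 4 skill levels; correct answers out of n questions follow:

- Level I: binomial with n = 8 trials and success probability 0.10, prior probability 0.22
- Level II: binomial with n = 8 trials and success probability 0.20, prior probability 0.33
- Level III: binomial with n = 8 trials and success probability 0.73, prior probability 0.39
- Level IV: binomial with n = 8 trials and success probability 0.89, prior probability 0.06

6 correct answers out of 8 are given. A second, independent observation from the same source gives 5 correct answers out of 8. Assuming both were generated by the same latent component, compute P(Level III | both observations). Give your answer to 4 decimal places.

0.9848

By Bayes' theorem, P(k | x) = w_k f_k(x) / Σ_j w_j f_j(x).
Since both observations come from the same component, the likelihood for component k is f_k(x₁)·f_k(x₂).
  f_I = [2.268e-05] × [0.00040824] = 9.25888e-09
  f_II = [0.00114688] × [0.00917504] = 1.05227e-05
  f_III = [0.308903] × [0.228504] = 0.0705856
  f_IV = [0.168377] × [0.0416213] = 0.00700809
Weight by the priors:
  w_I·f_I = 0.22 × 9.25888e-09 = 2.03695e-09
  w_II·f_II = 0.33 × 1.05227e-05 = 3.47248e-06
  w_III·f_III = 0.39 × 0.0705856 = 0.0275284
  w_IV·f_IV = 0.06 × 0.00700809 = 0.000420485
Evidence: 2.03695e-09 + 3.47248e-06 + 0.0275284 + 0.000420485 = 0.0279524
P(Level III | data) = 0.0275284 / 0.0279524 ≈ 0.9848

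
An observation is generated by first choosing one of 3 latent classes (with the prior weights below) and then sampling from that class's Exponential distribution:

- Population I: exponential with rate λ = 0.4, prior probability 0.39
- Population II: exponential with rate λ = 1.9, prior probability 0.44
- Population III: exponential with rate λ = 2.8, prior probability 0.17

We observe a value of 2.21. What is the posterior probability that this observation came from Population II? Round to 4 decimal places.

The responsibility of component k is π_k f_k(x) divided by Σ_j π_j f_j(x).
Evaluate each component's likelihood at the observed value:
  f_I = 0.4·e^(−0.4·2.21) = 0.4·e^(−0.8840) = 0.165251
  f_II = 1.9·e^(−1.9·2.21) = 1.9·e^(−4.1990) = 0.0285201
  f_III = 2.8·e^(−2.8·2.21) = 2.8·e^(−6.1880) = 0.00575101
Unnormalised posteriors:
  π_I·f_I = 0.39 × 0.165251 = 0.0644478
  π_II·f_II = 0.44 × 0.0285201 = 0.0125488
  π_III·f_III = 0.17 × 0.00575101 = 0.000977671
Denominator: 0.0644478 + 0.0125488 + 0.000977671 = 0.0779743
Responsibility of Population II: 0.0125488 / 0.0779743 ≈ 0.1609

0.1609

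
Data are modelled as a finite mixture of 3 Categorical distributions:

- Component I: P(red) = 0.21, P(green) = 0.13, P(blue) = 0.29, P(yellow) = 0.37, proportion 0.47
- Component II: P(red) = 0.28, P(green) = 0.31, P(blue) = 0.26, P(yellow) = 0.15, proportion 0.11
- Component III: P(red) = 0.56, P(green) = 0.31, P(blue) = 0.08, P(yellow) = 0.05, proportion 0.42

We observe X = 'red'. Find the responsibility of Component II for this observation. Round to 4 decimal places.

0.0845

By Bayes' theorem, P(k | x) = π_k f_k(x) / Σ_j π_j f_j(x).
Component likelihoods at x = 'red':
  p_I = 0.21
  p_II = 0.28
  p_III = 0.56
Unnormalised posteriors:
  π_I·p_I = 0.47 × 0.21 = 0.0987
  π_II·p_II = 0.11 × 0.28 = 0.0308
  π_III·p_III = 0.42 × 0.56 = 0.2352
Sum: 0.0987 + 0.0308 + 0.2352 = 0.3647
P(Component II | 'red') = 0.0308 / 0.3647 ≈ 0.0845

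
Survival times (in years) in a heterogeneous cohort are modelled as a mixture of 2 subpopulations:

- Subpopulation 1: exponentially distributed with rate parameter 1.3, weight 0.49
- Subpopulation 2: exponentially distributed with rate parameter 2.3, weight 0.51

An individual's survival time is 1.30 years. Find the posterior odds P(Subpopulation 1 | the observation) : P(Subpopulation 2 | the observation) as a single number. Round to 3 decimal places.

1.993

Posterior odds = (π_i f_i(x)) / (π_j f_j(x)); the normalising sum cancels.
Evaluate each component's likelihood at the observed value:
  p_1 = 0.239875
  p_2 = 0.115661
Odds = (0.49/0.51) × (0.239875/0.115661) = 0.960784 × 2.07395 ≈ 1.993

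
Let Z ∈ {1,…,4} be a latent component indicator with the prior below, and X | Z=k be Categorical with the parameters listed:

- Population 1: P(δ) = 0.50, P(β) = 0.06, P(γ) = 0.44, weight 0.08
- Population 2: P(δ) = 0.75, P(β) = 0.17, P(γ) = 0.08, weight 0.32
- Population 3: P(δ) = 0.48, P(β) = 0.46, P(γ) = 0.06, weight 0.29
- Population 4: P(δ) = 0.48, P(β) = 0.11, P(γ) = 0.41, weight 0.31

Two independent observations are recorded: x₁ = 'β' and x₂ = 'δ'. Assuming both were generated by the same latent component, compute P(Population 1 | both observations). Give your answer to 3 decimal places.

0.019

Apply Bayes' rule: the posterior for each component is proportional to its prior times its likelihood at x.
Since both observations come from the same component, the likelihood for component k is f_k(x₁)·f_k(x₂).
  L_1 = [0.06] × [0.5] = 0.03
  L_2 = [0.17] × [0.75] = 0.1275
  L_3 = [0.46] × [0.48] = 0.2208
  L_4 = [0.11] × [0.48] = 0.0528
Multiply by the mixture weights:
  π_1·L_1 = 0.08 × 0.03 = 0.0024
  π_2·L_2 = 0.32 × 0.1275 = 0.0408
  π_3·L_3 = 0.29 × 0.2208 = 0.064032
  π_4·L_4 = 0.31 × 0.0528 = 0.016368
Normaliser: 0.0024 + 0.0408 + 0.064032 + 0.016368 = 0.1236
Responsibility of Population 1: 0.0024 / 0.1236 ≈ 0.019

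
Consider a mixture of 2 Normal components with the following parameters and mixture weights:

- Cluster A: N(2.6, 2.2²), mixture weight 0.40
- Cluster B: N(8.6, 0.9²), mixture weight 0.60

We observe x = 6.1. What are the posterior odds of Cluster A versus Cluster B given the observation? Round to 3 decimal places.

Since P(k|x) ∝ π_k f_k(x), the posterior odds are π_i f_i(x) / (π_j f_j(x)).
Normal densities:
  f_A = (1/(2.2·√(2π)))·exp(−(6.1−2.6)²/(2·2.2²)) = 0.181337·exp(-1.26550) = 0.0511552
  f_B = (1/(0.9·√(2π)))·exp(−(6.1−8.6)²/(2·0.9²)) = 0.443269·exp(-3.85802) = 0.00935726
Odds = (0.40/0.60) × (0.0511552/0.00935726) = 0.666667 × 5.4669 ≈ 3.645

3.645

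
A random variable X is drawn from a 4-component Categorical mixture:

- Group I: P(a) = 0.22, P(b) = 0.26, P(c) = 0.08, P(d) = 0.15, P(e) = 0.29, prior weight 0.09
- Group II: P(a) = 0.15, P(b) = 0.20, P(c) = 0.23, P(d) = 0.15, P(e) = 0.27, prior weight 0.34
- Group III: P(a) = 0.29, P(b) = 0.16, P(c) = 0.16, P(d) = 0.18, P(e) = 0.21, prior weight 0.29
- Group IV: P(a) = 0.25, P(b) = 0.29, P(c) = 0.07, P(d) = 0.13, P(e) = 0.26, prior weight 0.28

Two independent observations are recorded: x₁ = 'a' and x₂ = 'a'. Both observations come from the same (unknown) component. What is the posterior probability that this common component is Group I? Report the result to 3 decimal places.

0.081

P(component k | x) = w_k·f_k(x) / marginal(x), where marginal(x) = Σ_j w_j·f_j(x).
Since both observations come from the same component, the likelihood for component k is f_k(x₁)·f_k(x₂).
  L_I = [P(a | comp) = 0.22] × [0.22] = 0.0484
  L_II = [P(a | comp) = 0.15] × [0.15] = 0.0225
  L_III = [P(a | comp) = 0.29] × [0.29] = 0.0841
  L_IV = [P(a | comp) = 0.25] × [0.25] = 0.0625
Unnormalised posteriors:
  w_I·L_I = 0.09 × 0.0484 = 0.004356
  w_II·L_II = 0.34 × 0.0225 = 0.00765
  w_III·L_III = 0.29 × 0.0841 = 0.024389
  w_IV·L_IV = 0.28 × 0.0625 = 0.0175
Sum: 0.004356 + 0.00765 + 0.024389 + 0.0175 = 0.053895
Responsibility of Group I: 0.004356 / 0.053895 ≈ 0.081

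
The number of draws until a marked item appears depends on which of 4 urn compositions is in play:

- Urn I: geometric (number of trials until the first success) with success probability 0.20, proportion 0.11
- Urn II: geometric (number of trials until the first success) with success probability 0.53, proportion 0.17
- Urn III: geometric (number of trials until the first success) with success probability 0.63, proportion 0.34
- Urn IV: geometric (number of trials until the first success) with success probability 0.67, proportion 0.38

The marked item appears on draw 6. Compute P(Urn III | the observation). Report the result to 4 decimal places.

0.1263

The responsibility of component k is w_k f_k(x) divided by Σ_j w_j f_j(x).
Evaluate each component's likelihood at the observed value:
  L_I = 0.20·(1−0.20)^5 = 0.20·0.32768 = 0.065536
  L_II = 0.53·(1−0.53)^5 = 0.53·0.0229345 = 0.0121553
  L_III = 0.63·(1−0.63)^5 = 0.63·0.0069344 = 0.00436867
  L_IV = 0.67·(1−0.67)^5 = 0.67·0.00391354 = 0.00262207
Unnormalised posteriors:
  w_I·L_I = 0.11 × 0.065536 = 0.00720896
  w_II·L_II = 0.17 × 0.0121553 = 0.0020664
  w_III·L_III = 0.34 × 0.00436867 = 0.00148535
  w_IV·L_IV = 0.38 × 0.00262207 = 0.000996387
Evidence: 0.00720896 + 0.0020664 + 0.00148535 + 0.000996387 = 0.0117571
So the posterior for Urn III is 0.00148535 / 0.0117571 ≈ 0.1263.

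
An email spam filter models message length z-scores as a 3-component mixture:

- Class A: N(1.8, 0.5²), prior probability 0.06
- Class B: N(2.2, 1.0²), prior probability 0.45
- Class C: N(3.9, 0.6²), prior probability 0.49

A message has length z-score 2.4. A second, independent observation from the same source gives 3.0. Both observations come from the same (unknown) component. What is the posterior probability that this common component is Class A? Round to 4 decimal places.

0.0189

P(component k | x) = π_k·f_k(x) / marginal(x), where marginal(x) = Σ_j π_j·f_j(x).
Since both observations come from the same component, the likelihood for component k is f_k(x₁)·f_k(x₂).
  p_A = [(1/(0.5·√(2π)))·exp(−(2.4−1.8)²/(2·0.5²)) = 0.797885·exp(-0.72000) = 0.388372] × [0.0447891] = 0.0173948
  p_B = [(1/(1.0·√(2π)))·exp(−(2.4−2.2)²/(2·1.0²)) = 0.398942·exp(-0.02000) = 0.391043] × [0.289692] = 0.113282
  p_C = [(1/(0.6·√(2π)))·exp(−(2.4−3.9)²/(2·0.6²)) = 0.664904·exp(-3.12500) = 0.0292138] × [0.215863] = 0.00630618
Prior × likelihood for each component:
  π_A·p_A = 0.06 × 0.0173948 = 0.00104369
  π_B·p_B = 0.45 × 0.113282 = 0.0509768
  π_C·p_C = 0.49 × 0.00630618 = 0.00309003
Evidence: 0.00104369 + 0.0509768 + 0.00309003 = 0.0551105
So the posterior for Class A is 0.00104369 / 0.0551105 ≈ 0.0189.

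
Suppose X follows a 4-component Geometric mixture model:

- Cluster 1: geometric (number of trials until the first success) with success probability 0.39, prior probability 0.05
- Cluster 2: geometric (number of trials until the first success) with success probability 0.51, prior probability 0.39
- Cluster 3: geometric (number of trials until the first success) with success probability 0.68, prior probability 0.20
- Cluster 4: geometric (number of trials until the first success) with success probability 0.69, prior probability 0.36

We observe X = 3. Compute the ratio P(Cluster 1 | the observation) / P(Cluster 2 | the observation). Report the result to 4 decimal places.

Only the two components matter; the odds are (P(Z=i) f_i(x)) / (P(Z=j) f_j(x)).
Evaluate each component's likelihood at the observed value:
  p_1 = 0.145119
  p_2 = 0.122451
  p_3 = 0.069632
  p_4 = 0.066309
Posterior odds = (P(Z=1)·p_1) / (P(Z=2)·p_2) = (0.05·0.145119) / (0.39·0.122451) = 0.00725595 / 0.0477559 ≈ 0.1519

0.1519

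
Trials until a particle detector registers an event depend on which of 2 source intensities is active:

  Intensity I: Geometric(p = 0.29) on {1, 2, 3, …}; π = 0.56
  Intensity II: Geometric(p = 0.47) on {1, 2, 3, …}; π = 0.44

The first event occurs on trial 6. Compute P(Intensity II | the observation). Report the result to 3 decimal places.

By Bayes' theorem, P(k | x) = w_k f_k(x) / Σ_j w_j f_j(x).
Component likelihoods at x = 6:
  f_I = 0.29·(1−0.29)^5 = 0.29·0.180423 = 0.0523227
  f_II = 0.47·(1−0.47)^5 = 0.47·0.0418195 = 0.0196552
Multiply by the mixture weights:
  w_I·f_I = 0.56 × 0.0523227 = 0.0293007
  w_II·f_II = 0.44 × 0.0196552 = 0.00864828
Normaliser: 0.0293007 + 0.00864828 = 0.037949
Responsibility of Intensity II: 0.00864828 / 0.037949 ≈ 0.228

0.228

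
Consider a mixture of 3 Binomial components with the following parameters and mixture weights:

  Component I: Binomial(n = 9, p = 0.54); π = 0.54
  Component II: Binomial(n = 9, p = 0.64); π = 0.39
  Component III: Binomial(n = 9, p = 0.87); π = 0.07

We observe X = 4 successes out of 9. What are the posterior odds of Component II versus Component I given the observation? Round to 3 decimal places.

Since P(k|x) ∝ P(Z=k) f_k(x), the posterior odds are P(Z=i) f_i(x) / (P(Z=j) f_j(x)).
Evaluate each component's likelihood at the observed value:
  p_I = C(9,4)·0.54^4·0.46^5 = 126·0.0850306·0.0205963 = 0.220666
  p_II = C(9,4)·0.64^4·0.36^5 = 126·0.167772·0.00604662 = 0.127821
  p_III = C(9,4)·0.87^4·0.13^5 = 126·0.572898·3.71293e-05 = 0.00268018
Odds = (0.39/0.54) × (0.127821/0.220666) = 0.722222 × 0.579253 ≈ 0.418

0.418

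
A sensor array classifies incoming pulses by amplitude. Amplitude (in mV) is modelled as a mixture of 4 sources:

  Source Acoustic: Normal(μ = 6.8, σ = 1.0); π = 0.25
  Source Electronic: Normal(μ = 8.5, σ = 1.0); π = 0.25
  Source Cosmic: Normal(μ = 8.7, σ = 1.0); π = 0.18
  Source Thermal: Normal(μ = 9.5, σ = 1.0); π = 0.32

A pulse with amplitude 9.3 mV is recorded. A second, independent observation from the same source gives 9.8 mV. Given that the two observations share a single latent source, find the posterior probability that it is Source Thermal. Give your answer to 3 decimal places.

0.652

Posterior ∝ prior × likelihood, so P(k | x) ∝ π_k f_k(x); normalise over all components.
Since both observations come from the same component, the likelihood for component k is f_k(x₁)·f_k(x₂).
  L_Acoustic = [0.0175283] × [0.00443185] = 7.76828e-05
  L_Electronic = [0.289692] × [0.171369] = 0.049644
  L_Cosmic = [0.333225] × [0.217852] = 0.0725937
  L_Thermal = [0.391043] × [0.381388] = 0.149139
Multiply by the mixture weights:
  π_Acoustic·L_Acoustic = 0.25 × 7.76828e-05 = 1.94207e-05
  π_Electronic·L_Electronic = 0.25 × 0.049644 = 0.012411
  π_Cosmic·L_Cosmic = 0.18 × 0.0725937 = 0.0130669
  π_Thermal·L_Thermal = 0.32 × 0.149139 = 0.0477245
Normaliser: 1.94207e-05 + 0.012411 + 0.0130669 + 0.0477245 = 0.0732218
P(Source Thermal | x₁, x₂) ≈ 0.652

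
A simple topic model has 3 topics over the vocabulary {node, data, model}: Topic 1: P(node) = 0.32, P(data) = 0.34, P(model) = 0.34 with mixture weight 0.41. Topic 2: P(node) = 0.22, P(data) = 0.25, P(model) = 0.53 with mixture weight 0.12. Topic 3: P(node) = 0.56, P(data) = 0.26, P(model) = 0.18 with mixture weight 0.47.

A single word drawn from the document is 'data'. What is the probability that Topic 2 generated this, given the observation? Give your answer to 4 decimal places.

P(component k | x) = π_k·f_k(x) / marginal(x), where marginal(x) = Σ_j π_j·f_j(x).
Evaluate each component's likelihood at the observed value:
  f_1 = 0.34
  f_2 = 0.25
  f_3 = 0.26
Multiply by the mixture weights:
  π_1·f_1 = 0.41 × 0.34 = 0.1394
  π_2·f_2 = 0.12 × 0.25 = 0.03
  π_3·f_3 = 0.47 × 0.26 = 0.1222
Denominator: 0.1394 + 0.03 + 0.1222 = 0.2916
P(Topic 2 | data) ≈ 0.1029

0.1029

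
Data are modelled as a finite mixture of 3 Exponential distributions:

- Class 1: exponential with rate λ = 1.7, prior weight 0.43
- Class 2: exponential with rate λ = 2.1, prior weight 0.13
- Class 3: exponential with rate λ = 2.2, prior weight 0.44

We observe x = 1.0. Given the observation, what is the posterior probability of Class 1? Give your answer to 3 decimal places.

0.487

By Bayes' theorem, P(k | x) = w_k f_k(x) / Σ_j w_j f_j(x).
Exponential densities:
  L_1 = 1.7·e^(−1.7·1.0) = 1.7·e^(−1.7000) = 0.310562
  L_2 = 2.1·e^(−2.1·1.0) = 2.1·e^(−2.1000) = 0.257158
  L_3 = 2.2·e^(−2.2·1.0) = 2.2·e^(−2.2000) = 0.243767
Weight by the priors:
  w_1·L_1 = 0.43 × 0.310562 = 0.133542
  w_2·L_2 = 0.13 × 0.257158 = 0.0334306
  w_3·L_3 = 0.44 × 0.243767 = 0.107257
Denominator: 0.133542 + 0.0334306 + 0.107257 = 0.27423
Responsibility of Class 1: 0.133542 / 0.27423 ≈ 0.487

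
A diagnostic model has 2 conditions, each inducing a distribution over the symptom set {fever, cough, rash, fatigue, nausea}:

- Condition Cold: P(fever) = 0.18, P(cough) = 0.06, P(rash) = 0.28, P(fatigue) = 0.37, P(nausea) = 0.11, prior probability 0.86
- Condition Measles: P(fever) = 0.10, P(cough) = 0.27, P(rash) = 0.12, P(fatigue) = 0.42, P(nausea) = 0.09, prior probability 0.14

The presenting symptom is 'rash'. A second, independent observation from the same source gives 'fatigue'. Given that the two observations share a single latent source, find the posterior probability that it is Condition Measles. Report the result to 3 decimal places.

P(component k | x) = π_k·f_k(x) / marginal(x), where marginal(x) = Σ_j π_j·f_j(x).
Since both observations come from the same component, the likelihood for component k is f_k(x₁)·f_k(x₂).
  f_Cold = [0.28] × [0.37] = 0.1036
  f_Measles = [0.12] × [0.42] = 0.0504
Weight by the priors:
  π_Cold·f_Cold = 0.86 × 0.1036 = 0.089096
  π_Measles·f_Measles = 0.14 × 0.0504 = 0.007056
Marginal: 0.089096 + 0.007056 = 0.096152
P(Condition Measles | x) = 0.007056 / 0.096152 ≈ 0.073

0.073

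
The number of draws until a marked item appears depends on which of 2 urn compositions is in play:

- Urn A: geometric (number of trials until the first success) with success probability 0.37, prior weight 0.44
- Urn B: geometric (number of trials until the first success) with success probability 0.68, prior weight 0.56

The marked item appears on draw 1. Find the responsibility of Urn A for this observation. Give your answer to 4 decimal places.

Posterior ∝ prior × likelihood, so P(k | x) ∝ π_k f_k(x); normalise over all components.
Evaluate each component's likelihood at the observed value:
  p_A = 0.37
  p_B = 0.68
Unnormalised posteriors:
  π_A·p_A = 0.44 × 0.37 = 0.1628
  π_B·p_B = 0.56 × 0.68 = 0.3808
Marginal: 0.1628 + 0.3808 = 0.5436
P(Urn A | data) ≈ 0.2995

0.2995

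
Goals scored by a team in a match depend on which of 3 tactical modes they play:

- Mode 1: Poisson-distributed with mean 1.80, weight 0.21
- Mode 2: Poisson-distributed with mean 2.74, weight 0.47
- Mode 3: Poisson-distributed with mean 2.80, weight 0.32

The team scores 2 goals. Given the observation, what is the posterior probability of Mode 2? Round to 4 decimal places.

Posterior ∝ prior × likelihood, so P(k | x) ∝ π_k f_k(x); normalise over all components.
Component likelihoods at x = 2 goals:
  L_1 = e^(−1.80)·1.80^2/2! = 0.267784
  L_2 = e^(−2.74)·2.74^2/2! = 0.242384
  L_3 = e^(−2.80)·2.80^2/2! = 0.238375
Multiply by the mixture weights:
  π_1·L_1 = 0.21 × 0.267784 = 0.0562347
  π_2·L_2 = 0.47 × 0.242384 = 0.113921
  π_3·L_3 = 0.32 × 0.238375 = 0.0762801
Sum: 0.0562347 + 0.113921 + 0.0762801 = 0.246435
Responsibility of Mode 2: 0.113921 / 0.246435 ≈ 0.4623

0.4623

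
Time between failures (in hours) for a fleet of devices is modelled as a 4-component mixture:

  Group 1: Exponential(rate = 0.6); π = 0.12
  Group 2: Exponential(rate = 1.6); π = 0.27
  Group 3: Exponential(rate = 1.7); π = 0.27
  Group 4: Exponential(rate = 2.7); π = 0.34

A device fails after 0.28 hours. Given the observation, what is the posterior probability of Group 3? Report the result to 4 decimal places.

P(component k | x) = π_k·f_k(x) / marginal(x), where marginal(x) = Σ_j π_j·f_j(x).
Exponential densities:
  L_1 = 0.6·e^(−0.6·0.28) = 0.6·e^(−0.1680) = 0.507212
  L_2 = 1.6·e^(−1.6·0.28) = 1.6·e^(−0.4480) = 1.02225
  L_3 = 1.7·e^(−1.7·0.28) = 1.7·e^(−0.4760) = 1.05615
  L_4 = 2.7·e^(−2.7·0.28) = 2.7·e^(−0.7560) = 1.26776
Multiply by the mixture weights:
  π_1·L_1 = 0.12 × 0.507212 = 0.0608655
  π_2·L_2 = 0.27 × 1.02225 = 0.276007
  π_3·L_3 = 0.27 × 1.05615 = 0.28516
  π_4·L_4 = 0.34 × 1.26776 = 0.431038
Normaliser: 0.0608655 + 0.276007 + 0.28516 + 0.431038 = 1.05307
P(Group 3 | data) ≈ 0.2708

0.2708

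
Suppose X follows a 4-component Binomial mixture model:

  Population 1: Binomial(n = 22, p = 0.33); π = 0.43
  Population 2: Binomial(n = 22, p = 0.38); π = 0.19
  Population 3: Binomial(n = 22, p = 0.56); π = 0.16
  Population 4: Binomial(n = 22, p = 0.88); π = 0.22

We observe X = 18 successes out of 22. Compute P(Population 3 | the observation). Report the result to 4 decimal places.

The responsibility of component k is P(Z=k) f_k(x) divided by Σ_j P(Z=j) f_j(x).
Evaluate each component's likelihood at the observed value:
  L_1 = 3.17515e-06
  L_2 = 2.95043e-05
  L_3 = 0.00804284
  L_4 = 0.151924
Prior × likelihood for each component:
  P(Z=1)·L_1 = 0.43 × 3.17515e-06 = 1.36532e-06
  P(Z=2)·L_2 = 0.19 × 2.95043e-05 = 5.60582e-06
  P(Z=3)·L_3 = 0.16 × 0.00804284 = 0.00128685
  P(Z=4)·L_4 = 0.22 × 0.151924 = 0.0334234
Sum: 1.36532e-06 + 5.60582e-06 + 0.00128685 + 0.0334234 = 0.0347172
Responsibility of Population 3: 0.00128685 / 0.0347172 ≈ 0.0371

0.0371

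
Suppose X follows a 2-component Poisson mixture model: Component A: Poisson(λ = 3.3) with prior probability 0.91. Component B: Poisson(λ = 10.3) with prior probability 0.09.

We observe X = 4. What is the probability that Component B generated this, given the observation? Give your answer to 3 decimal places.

P(component k | x) = π_k·f_k(x) / marginal(x), where marginal(x) = Σ_j π_j·f_j(x).
Poisson probabilities:
  p_A = 0.182252
  p_B = 0.0157726
Multiply by the mixture weights:
  π_A·p_A = 0.91 × 0.182252 = 0.165849
  π_B·p_B = 0.09 × 0.0157726 = 0.00141954
Evidence: 0.165849 + 0.00141954 = 0.167269
So the posterior for Component B is 0.00141954 / 0.167269 ≈ 0.008.

0.008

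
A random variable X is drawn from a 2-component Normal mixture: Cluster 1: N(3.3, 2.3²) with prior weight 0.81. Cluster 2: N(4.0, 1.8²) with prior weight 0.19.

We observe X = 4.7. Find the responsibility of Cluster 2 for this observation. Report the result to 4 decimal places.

0.2506

By Bayes' theorem, P(k | x) = w_k f_k(x) / Σ_j w_j f_j(x).
Normal densities:
  L_1 = (1/(2.3·√(2π)))·exp(−(4.7−3.3)²/(2·2.3²)) = 0.173453·exp(-0.18526) = 0.144121
  L_2 = (1/(1.8·√(2π)))·exp(−(4.7−4.0)²/(2·1.8²)) = 0.221635·exp(-0.07562) = 0.205493
Unnormalised posteriors:
  w_1·L_1 = 0.81 × 0.144121 = 0.116738
  w_2·L_2 = 0.19 × 0.205493 = 0.0390437
Marginal: 0.116738 + 0.0390437 = 0.155782
Responsibility of Cluster 2: 0.0390437 / 0.155782 ≈ 0.2506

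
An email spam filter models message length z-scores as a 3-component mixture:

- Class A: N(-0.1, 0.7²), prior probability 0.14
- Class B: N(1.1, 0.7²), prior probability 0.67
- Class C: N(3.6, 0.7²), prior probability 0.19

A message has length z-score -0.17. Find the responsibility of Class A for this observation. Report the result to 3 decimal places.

0.519

Posterior ∝ prior × likelihood, so P(k | x) ∝ P(Z=k) f_k(x); normalise over all components.
Normal densities:
  p_A = 0.567075
  p_B = 0.109911
  p_C = 2.86587e-07
Unnormalised posteriors:
  P(Z=A)·p_A = 0.14 × 0.567075 = 0.0793905
  P(Z=B)·p_B = 0.67 × 0.109911 = 0.0736407
  P(Z=C)·p_C = 0.19 × 2.86587e-07 = 5.44516e-08
Sum: 0.0793905 + 0.0736407 + 5.44516e-08 = 0.153031
P(Class A | the observation) = 0.0793905 / 0.153031 ≈ 0.519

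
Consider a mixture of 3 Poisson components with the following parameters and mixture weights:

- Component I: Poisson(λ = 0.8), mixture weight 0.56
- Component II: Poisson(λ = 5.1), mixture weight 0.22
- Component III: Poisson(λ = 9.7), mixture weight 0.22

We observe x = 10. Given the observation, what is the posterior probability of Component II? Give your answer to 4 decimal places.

0.1384

P(component k | x) = w_k·f_k(x) / marginal(x), where marginal(x) = Σ_j w_j·f_j(x).
Component likelihoods at x = 10:
  p_I = 1.32954e-08
  p_II = 0.0200003
  p_III = 0.124537
Prior × likelihood for each component:
  w_I·p_I = 0.56 × 1.32954e-08 = 7.44542e-09
  w_II·p_II = 0.22 × 0.0200003 = 0.00440007
  w_III·p_III = 0.22 × 0.124537 = 0.0273981
Marginal: 7.44542e-09 + 0.00440007 + 0.0273981 = 0.0317982
Responsibility of Component II: 0.00440007 / 0.0317982 ≈ 0.1384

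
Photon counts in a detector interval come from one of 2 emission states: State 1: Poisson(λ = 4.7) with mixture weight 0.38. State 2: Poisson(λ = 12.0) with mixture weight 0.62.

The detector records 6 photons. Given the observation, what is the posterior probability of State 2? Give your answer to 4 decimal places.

0.2339

Posterior ∝ prior × likelihood, so P(k | x) ∝ π_k f_k(x); normalise over all components.
Poisson probabilities:
  f_1 = 0.136167
  f_2 = 0.0254813
Multiply by the mixture weights:
  π_1·f_1 = 0.38 × 0.136167 = 0.0517433
  π_2·f_2 = 0.62 × 0.0254813 = 0.0157984
Evidence: 0.0517433 + 0.0157984 = 0.0675417
Responsibility of State 2: 0.0157984 / 0.0675417 ≈ 0.2339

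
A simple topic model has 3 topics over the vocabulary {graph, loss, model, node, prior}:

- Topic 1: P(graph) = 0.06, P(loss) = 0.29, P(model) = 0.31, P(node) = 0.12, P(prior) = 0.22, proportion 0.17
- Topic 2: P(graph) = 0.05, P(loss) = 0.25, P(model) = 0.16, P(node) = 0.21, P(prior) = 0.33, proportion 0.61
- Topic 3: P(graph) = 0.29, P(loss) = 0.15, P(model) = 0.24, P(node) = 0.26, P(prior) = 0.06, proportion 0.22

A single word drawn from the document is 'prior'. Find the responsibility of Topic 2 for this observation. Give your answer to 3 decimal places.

0.799

Posterior ∝ prior × likelihood, so P(k | x) ∝ π_k f_k(x); normalise over all components.
Evaluate each component's likelihood at the observed value:
  p_1 = 0.22
  p_2 = 0.33
  p_3 = 0.06
Prior × likelihood for each component:
  π_1·p_1 = 0.17 × 0.22 = 0.0374
  π_2·p_2 = 0.61 × 0.33 = 0.2013
  π_3·p_3 = 0.22 × 0.06 = 0.0132
Sum: 0.0374 + 0.2013 + 0.0132 = 0.2519
So the posterior for Topic 2 is 0.2013 / 0.2519 ≈ 0.799.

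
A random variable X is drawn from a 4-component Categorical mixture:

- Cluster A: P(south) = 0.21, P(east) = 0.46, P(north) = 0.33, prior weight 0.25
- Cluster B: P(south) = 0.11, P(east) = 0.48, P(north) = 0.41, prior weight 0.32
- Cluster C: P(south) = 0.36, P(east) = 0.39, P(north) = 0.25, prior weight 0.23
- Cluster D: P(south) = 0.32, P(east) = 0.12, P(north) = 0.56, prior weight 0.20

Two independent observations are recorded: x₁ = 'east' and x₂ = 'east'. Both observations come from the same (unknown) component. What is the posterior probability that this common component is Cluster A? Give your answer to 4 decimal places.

0.3216

By Bayes' theorem, P(k | x) = w_k f_k(x) / Σ_j w_j f_j(x).
Since both observations come from the same component, the likelihood for component k is f_k(x₁)·f_k(x₂).
  p_A = [P(east | comp) = 0.46] × [0.46] = 0.2116
  p_B = [P(east | comp) = 0.48] × [0.48] = 0.2304
  p_C = [P(east | comp) = 0.39] × [0.39] = 0.1521
  p_D = [P(east | comp) = 0.12] × [0.12] = 0.0144
Prior × likelihood for each component:
  w_A·p_A = 0.25 × 0.2116 = 0.0529
  w_B·p_B = 0.32 × 0.2304 = 0.073728
  w_C·p_C = 0.23 × 0.1521 = 0.034983
  w_D·p_D = 0.20 × 0.0144 = 0.00288
Denominator: 0.0529 + 0.073728 + 0.034983 + 0.00288 = 0.164491
P(Cluster A | x) = 0.0529 / 0.164491 ≈ 0.3216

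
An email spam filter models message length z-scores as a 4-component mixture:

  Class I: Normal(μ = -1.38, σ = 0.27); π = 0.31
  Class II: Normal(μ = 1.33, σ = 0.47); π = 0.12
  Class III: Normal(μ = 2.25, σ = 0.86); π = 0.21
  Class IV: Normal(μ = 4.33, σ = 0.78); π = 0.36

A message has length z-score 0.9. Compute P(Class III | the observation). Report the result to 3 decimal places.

P(component k | x) = w_k·f_k(x) / marginal(x), where marginal(x) = Σ_j w_j·f_j(x).
Evaluate each component's likelihood at the observed value:
  p_I = (1/(0.27·√(2π)))·exp(−(0.9−-1.38)²/(2·0.27²)) = 1.477564·exp(-35.65432) = 4.84252e-16
  p_II = (1/(0.47·√(2π)))·exp(−(0.9−1.33)²/(2·0.47²)) = 0.848813·exp(-0.41852) = 0.558539
  p_III = (1/(0.86·√(2π)))·exp(−(0.9−2.25)²/(2·0.86²)) = 0.463886·exp(-1.23208) = 0.135308
  p_IV = (1/(0.78·√(2π)))·exp(−(0.9−4.33)²/(2·0.78²)) = 0.511464·exp(-9.66872) = 3.23402e-05
Weight by the priors:
  w_I·p_I = 0.31 × 4.84252e-16 = 1.50118e-16
  w_II·p_II = 0.12 × 0.558539 = 0.0670247
  w_III·p_III = 0.21 × 0.135308 = 0.0284147
  w_IV·p_IV = 0.36 × 3.23402e-05 = 1.16425e-05
Normaliser: 1.50118e-16 + 0.0670247 + 0.0284147 + 1.16425e-05 = 0.095451
P(Class III | the observation) = 0.0284147 / 0.095451 ≈ 0.298

0.298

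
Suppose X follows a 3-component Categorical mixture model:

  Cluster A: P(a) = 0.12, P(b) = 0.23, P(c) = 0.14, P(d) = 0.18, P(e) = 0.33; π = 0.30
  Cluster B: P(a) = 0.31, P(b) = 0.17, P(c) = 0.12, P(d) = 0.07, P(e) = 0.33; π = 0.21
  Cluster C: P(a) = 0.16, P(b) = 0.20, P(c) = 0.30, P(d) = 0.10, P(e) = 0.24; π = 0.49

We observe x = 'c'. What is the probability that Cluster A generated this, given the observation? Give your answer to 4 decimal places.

0.1961

Posterior ∝ prior × likelihood, so P(k | x) ∝ P(Z=k) f_k(x); normalise over all components.
Categorical probabilities:
  f_A = 0.14
  f_B = 0.12
  f_C = 0.3
Unnormalised posteriors:
  P(Z=A)·f_A = 0.30 × 0.14 = 0.042
  P(Z=B)·f_B = 0.21 × 0.12 = 0.0252
  P(Z=C)·f_C = 0.49 × 0.3 = 0.147
Normaliser: 0.042 + 0.0252 + 0.147 = 0.2142
P(Cluster A | x) ≈ 0.1961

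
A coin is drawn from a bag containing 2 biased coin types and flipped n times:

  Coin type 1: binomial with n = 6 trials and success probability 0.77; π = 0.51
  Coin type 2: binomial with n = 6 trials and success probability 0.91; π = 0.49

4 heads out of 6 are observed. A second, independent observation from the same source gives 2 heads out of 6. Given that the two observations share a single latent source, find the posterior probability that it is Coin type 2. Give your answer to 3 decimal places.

P(component k | x) = P(Z=k)·f_k(x) / marginal(x), where marginal(x) = Σ_j P(Z=j)·f_j(x).
Since both observations come from the same component, the likelihood for component k is f_k(x₁)·f_k(x₂).
  L_1 = [C(6,4)·0.77^4·0.23^2 = 15·0.35153·0.0529 = 0.278939] × [0.0248877] = 0.00694215
  L_2 = [C(6,4)·0.91^4·0.09^2 = 15·0.68575·0.0081 = 0.0833186] × [0.000814975] = 6.79025e-05
Weight by the priors:
  P(Z=1)·L_1 = 0.51 × 0.00694215 = 0.0035405
  P(Z=2)·L_2 = 0.49 × 6.79025e-05 = 3.32722e-05
Marginal: 0.0035405 + 3.32722e-05 = 0.00357377
P(Coin type 2 | x₁,x₂) = 3.32722e-05 / 0.00357377 ≈ 0.009

0.009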